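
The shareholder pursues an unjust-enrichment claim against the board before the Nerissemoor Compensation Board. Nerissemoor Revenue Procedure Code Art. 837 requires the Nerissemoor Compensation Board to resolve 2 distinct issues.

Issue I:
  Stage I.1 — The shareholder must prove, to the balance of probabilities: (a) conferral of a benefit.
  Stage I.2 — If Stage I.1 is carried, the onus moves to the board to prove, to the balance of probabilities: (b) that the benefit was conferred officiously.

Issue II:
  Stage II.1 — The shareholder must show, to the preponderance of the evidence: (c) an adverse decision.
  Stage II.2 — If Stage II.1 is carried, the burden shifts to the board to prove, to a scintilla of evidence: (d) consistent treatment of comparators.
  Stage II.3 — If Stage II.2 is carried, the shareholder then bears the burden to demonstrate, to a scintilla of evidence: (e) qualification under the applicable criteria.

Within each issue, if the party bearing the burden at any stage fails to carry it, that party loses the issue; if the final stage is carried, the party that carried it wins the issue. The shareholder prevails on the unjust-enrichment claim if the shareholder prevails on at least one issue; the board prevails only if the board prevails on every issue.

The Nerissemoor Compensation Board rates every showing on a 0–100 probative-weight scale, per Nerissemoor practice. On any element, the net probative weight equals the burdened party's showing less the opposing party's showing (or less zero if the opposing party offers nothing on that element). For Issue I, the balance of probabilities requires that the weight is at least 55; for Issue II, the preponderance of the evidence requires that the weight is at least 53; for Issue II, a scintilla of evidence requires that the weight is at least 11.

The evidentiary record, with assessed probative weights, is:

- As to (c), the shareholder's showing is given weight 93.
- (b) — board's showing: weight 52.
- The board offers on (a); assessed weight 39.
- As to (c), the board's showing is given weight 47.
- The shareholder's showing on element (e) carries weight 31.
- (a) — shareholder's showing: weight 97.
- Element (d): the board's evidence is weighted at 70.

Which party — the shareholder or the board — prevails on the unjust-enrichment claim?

shareholder

— Issue I —
Stage I.1 (shareholder, the balance of probabilities, weight is at least 55): (a) net 97−39=58 ≥ 55 — meets.
  All elements met. The burden passes to the board.
Stage I.2 (board, the balance of probabilities, weight is at least 55): (b) 52 < 55 — fails.
  The board does not carry Stage I.2.
The shareholder prevails on this issue.
— Issue II —
Stage II.1 (shareholder, the preponderance of the evidence, weight is at least 53): (c) net 93−47=46 < 53 — fails.
  Not every element is met, so the shareholder fails to carry Stage II.1.
So the board prevails on this issue.
Per-issue: Issue I → shareholder; Issue II → board. The shareholder must prevail on at least one issue; overall, the shareholder prevails.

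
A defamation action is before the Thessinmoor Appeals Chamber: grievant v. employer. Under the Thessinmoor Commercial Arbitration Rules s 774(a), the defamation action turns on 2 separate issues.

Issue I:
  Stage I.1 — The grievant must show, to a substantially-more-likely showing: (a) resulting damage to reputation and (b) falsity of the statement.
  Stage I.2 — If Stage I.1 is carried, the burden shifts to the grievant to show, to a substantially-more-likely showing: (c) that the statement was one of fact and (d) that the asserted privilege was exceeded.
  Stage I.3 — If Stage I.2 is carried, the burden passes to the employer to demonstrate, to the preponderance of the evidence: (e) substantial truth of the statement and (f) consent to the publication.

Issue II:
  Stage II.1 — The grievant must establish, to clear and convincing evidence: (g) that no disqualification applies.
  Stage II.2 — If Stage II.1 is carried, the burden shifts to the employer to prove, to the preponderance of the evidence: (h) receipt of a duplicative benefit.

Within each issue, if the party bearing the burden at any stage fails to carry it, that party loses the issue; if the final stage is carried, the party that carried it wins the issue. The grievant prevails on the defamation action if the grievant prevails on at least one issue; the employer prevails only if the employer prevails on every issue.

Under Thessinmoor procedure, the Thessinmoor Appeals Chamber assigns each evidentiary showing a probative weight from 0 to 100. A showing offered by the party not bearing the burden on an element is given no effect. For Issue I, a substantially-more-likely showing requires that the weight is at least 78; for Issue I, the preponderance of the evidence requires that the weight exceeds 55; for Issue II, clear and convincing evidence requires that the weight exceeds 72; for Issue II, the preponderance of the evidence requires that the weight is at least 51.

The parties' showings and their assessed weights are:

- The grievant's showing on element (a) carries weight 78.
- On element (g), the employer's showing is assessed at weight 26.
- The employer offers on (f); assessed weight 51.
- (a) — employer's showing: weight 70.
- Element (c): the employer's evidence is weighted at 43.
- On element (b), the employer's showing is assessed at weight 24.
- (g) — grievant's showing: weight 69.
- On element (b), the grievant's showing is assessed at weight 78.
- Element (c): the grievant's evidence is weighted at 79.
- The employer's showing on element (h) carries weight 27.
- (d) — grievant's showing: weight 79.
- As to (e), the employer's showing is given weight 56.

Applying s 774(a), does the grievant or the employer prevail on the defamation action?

grievant

— Issue I —
Stage I.1 — burden on grievant; standard: a substantially-more-likely showing (weight is at least 78).
    (a): 78 (employer's 70 disregarded) ≥ 78 [met]
    (b): 78 (employer's 24 disregarded) ≥ 78 [met]
  Stage I.1 is satisfied; the grievant continues to bear the burden.
Stage I.2 — burden on grievant; standard: a substantially-more-likely showing (weight is at least 78).
    (c): 79 (employer's 43 disregarded) ≥ 78 [met]
    (d): 79 ≥ 78 [met]
  Stage I.2 is satisfied; the onus moves to the employer.
Stage I.3 — burden on employer; standard: the preponderance of the evidence (weight exceeds 55).
    (e): 56 > 55 [met]
    (f): 51 ≤ 55 [not met]
  Not every element is met, so the employer fails to carry Stage I.3.
The analysis ends at Stage I.3; the grievant prevails on this issue.
— Issue II —
Stage II.1 — burden on grievant; standard: clear and convincing evidence (weight exceeds 72).
    (g): 69 (employer's 26 disregarded) ≤ 72 [not met]
  The grievant does not carry Stage II.1.
So the employer prevails on this issue.
Per-issue: Issue I → grievant; Issue II → employer. The grievant must prevail on at least one issue; overall, the grievant prevails.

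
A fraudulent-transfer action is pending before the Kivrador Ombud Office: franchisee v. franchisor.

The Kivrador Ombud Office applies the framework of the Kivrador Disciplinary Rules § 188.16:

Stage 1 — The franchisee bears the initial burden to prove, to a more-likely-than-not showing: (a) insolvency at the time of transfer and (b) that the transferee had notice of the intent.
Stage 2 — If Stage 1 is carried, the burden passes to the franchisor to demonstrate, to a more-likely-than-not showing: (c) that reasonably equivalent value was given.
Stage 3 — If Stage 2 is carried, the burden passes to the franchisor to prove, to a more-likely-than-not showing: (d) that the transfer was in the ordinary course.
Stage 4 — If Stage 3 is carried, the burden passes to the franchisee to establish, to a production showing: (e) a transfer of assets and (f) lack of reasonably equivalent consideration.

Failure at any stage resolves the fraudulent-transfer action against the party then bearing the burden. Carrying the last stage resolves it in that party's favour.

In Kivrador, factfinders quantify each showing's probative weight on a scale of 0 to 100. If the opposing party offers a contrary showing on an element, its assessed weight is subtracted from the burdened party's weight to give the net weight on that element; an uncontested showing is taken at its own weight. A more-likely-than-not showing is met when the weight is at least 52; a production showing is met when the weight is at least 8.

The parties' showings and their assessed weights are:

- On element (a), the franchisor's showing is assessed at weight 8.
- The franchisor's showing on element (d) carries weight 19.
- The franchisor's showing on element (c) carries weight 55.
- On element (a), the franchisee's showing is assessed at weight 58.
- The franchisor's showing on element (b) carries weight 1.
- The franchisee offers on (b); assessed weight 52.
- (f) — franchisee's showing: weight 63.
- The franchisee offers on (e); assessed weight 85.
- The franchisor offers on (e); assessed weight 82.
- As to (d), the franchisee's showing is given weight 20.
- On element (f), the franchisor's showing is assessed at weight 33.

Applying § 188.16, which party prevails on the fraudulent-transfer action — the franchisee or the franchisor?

franchisor

At Stage 1 the franchisee must meet a more-likely-than-not showing (weight is at least 52): on (a) the weight is 58 less the opposing 8 gives net 50, < 52, so (a) does not meet the standard; on (b) the weight is 52 less the opposing 1 gives net 51, < 52, so (b) does not meet the standard.
  The franchisee does not carry Stage 1.
So the franchisor prevails.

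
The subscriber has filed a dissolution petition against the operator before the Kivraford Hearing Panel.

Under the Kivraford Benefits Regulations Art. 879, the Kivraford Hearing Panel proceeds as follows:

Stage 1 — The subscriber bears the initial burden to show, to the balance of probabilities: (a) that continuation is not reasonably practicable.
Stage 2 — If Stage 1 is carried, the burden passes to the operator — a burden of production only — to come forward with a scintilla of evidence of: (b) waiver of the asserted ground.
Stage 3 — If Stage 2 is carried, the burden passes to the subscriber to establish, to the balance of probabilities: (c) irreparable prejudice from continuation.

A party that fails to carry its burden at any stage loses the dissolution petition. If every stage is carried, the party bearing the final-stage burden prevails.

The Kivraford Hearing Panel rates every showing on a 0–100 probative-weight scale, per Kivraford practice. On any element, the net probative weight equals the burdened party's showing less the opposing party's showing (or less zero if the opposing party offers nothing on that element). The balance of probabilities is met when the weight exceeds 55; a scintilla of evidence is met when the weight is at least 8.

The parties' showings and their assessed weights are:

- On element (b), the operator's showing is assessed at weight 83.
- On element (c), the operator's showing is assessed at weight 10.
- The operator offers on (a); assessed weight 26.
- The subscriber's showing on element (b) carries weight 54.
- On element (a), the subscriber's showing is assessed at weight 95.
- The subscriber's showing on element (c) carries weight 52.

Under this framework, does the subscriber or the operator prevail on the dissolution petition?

At Stage 1 the subscriber must meet the balance of probabilities (weight exceeds 55): on (a) the weight is 95 less the opposing 26 gives net 69, > 55, so (a) meets the standard.
  Stage 1 is satisfied; the onus moves to the operator.
At Stage 2 the operator must meet a scintilla of evidence (weight is at least 8): on (b) the weight is 83 less the opposing 54 gives net 29, which does reach 8, so (b) meets the standard.
  Stage 2 carried; the burden shifts to the subscriber.
At Stage 3 the subscriber must meet the balance of probabilities (weight exceeds 55): on (c) the weight is 52 less the opposing 10 gives net 42, ≤ 55, so (c) does not meet the standard.
  Not every element is met, so the subscriber fails to carry Stage 3.
So the operator prevails.

operator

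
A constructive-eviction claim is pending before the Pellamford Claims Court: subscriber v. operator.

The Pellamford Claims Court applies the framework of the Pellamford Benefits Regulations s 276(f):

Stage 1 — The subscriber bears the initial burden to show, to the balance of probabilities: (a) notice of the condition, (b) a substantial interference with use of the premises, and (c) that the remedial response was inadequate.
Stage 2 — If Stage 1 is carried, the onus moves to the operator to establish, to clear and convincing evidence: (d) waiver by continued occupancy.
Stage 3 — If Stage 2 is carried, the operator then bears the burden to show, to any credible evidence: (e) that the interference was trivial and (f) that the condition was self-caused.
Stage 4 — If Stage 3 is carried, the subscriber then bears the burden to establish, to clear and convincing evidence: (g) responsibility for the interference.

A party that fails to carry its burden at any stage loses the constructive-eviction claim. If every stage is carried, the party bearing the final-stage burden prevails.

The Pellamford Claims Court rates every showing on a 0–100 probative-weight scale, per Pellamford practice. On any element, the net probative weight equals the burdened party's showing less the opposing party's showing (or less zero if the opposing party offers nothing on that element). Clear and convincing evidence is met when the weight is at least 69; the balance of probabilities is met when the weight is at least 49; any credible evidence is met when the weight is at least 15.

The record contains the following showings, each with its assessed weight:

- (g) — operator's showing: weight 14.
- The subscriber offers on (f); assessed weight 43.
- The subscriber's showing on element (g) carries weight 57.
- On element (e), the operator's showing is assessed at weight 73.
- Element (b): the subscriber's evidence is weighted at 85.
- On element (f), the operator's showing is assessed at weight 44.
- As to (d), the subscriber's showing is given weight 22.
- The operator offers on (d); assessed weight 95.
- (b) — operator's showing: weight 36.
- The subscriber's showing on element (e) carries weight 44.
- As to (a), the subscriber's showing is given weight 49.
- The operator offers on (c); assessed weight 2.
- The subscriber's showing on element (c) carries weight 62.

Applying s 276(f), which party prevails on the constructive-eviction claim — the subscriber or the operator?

subscriber

Stage 1 (subscriber, the balance of probabilities, weight is at least 49): (a) 49 ≥ 49 — meets; (b) net 85−36=49 ≥ 49 — meets; (c) net 62−2=60 ≥ 49 — meets.
  Stage 1 is satisfied; the onus moves to the operator.
Stage 2 (operator, clear and convincing evidence, weight is at least 69): (d) net 95−22=73 ≥ 69 — meets.
  Stage 2 carried; the burden remains with the operator.
Stage 3 (operator, any credible evidence, weight is at least 15): (e) net 73−44=29 ≥ 15 — meets; (f) net 44−43=1 < 15 — fails.
  The operator does not carry Stage 3.
The analysis ends at Stage 3; the subscriber prevails.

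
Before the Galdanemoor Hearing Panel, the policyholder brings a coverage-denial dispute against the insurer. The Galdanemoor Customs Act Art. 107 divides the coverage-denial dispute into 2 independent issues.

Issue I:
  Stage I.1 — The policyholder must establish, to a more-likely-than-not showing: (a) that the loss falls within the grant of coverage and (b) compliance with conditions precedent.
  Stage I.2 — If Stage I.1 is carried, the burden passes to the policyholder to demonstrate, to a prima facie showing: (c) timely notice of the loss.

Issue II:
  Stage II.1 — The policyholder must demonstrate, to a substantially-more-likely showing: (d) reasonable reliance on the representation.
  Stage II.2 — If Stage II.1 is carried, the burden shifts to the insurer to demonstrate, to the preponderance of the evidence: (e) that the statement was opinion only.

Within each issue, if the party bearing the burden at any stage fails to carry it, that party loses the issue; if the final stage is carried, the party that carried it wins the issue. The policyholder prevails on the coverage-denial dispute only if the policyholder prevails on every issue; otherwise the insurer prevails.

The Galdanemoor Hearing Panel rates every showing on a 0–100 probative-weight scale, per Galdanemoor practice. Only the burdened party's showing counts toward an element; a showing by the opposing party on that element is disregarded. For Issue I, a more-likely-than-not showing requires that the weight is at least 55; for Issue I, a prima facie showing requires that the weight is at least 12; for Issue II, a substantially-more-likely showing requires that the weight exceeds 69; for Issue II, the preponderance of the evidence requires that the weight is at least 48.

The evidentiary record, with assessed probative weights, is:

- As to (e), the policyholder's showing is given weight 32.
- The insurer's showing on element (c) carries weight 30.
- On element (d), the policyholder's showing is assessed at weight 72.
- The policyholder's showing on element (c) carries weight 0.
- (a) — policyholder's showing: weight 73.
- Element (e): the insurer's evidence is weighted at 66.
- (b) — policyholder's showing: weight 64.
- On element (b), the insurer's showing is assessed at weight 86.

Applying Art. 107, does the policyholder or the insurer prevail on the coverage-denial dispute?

— Issue I —
Stage I.1 — burden on policyholder; standard: a more-likely-than-not showing (weight is at least 55).
    (a): 73 ≥ 55 [met]
    (b): 64 (insurer's 86 disregarded) ≥ 55 [met]
  Stage I.1 carried; the burden remains with the policyholder.
Stage I.2 — burden on policyholder; standard: a prima facie showing (weight is at least 12).
    (c): 0 (insurer's 30 disregarded) < 12 [not met]
  Not every element is met, so the policyholder fails to carry Stage I.2.
So the insurer prevails on this issue.
— Issue II —
At Stage II.1 the policyholder must meet a substantially-more-likely showing (weight exceeds 69): on (d) the weight is 72, which does exceed 69, so (d) meets the standard.
  Stage II.1 carried; the burden shifts to the insurer.
At Stage II.2 the insurer must meet the preponderance of the evidence (weight is at least 48): on (e) the weight is 66 (the policyholder's 32 is given no effect), which does reach 48, so (e) meets the standard.
  Stage II.2 carried; the final stage is satisfied.
With every stage satisfied, the insurer prevails on this issue.
Per-issue: Issue I → insurer; Issue II → insurer. The policyholder must prevail on every issue; overall, the insurer prevails.

insurer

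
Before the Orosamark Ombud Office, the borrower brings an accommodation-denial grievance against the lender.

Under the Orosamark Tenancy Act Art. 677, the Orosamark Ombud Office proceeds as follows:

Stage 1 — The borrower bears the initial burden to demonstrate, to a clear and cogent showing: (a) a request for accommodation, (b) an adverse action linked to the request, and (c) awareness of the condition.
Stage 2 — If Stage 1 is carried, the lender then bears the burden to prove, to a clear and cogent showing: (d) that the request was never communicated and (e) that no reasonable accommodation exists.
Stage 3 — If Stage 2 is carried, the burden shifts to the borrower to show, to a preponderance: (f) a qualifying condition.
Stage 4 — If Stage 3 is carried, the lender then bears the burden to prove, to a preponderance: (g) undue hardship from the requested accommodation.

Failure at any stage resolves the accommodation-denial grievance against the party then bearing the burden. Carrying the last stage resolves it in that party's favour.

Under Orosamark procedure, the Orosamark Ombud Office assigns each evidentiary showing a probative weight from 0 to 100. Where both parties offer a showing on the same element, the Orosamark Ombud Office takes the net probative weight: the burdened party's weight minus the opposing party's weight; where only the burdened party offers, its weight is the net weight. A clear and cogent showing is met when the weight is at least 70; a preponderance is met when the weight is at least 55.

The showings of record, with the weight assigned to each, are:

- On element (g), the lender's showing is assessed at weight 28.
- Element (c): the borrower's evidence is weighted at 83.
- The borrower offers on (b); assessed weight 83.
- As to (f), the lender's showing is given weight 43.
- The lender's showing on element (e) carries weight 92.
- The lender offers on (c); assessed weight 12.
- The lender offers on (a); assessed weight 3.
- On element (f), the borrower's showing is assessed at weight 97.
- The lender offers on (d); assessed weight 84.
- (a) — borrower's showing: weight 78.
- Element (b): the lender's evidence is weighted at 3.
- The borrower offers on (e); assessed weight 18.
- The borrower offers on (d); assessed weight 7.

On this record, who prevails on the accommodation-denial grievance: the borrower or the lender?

lender

Stage 1 (borrower, a clear and cogent showing, weight is at least 70): (a) net 78−3=75 ≥ 70 — meets; (b) net 83−3=80 ≥ 70 — meets; (c) net 83−12=71 ≥ 70 — meets.
  All elements met. The burden passes to the lender.
Stage 2 (lender, a clear and cogent showing, weight is at least 70): (d) net 84−7=77 ≥ 70 — meets; (e) net 92−18=74 ≥ 70 — meets.
  Stage 2 carried; the burden shifts to the borrower.
Stage 3 (borrower, a preponderance, weight is at least 55): (f) net 97−43=54 < 55 — fails.
  Stage 3 not carried; the borrower fails its burden.
So the lender prevails.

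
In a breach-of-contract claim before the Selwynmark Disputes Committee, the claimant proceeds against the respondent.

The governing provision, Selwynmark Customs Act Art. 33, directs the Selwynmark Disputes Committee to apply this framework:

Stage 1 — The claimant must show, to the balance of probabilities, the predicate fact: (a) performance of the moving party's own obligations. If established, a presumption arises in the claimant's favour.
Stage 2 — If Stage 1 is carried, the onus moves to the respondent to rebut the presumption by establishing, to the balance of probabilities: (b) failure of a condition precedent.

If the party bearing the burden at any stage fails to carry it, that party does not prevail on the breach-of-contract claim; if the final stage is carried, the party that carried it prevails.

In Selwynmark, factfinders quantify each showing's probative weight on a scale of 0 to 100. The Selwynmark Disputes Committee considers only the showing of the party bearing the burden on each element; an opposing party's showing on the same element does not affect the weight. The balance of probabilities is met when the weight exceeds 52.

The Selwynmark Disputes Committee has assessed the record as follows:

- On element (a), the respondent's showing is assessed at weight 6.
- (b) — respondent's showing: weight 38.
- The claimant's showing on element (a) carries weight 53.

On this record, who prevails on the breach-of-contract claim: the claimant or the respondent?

Stage 1 (claimant, the balance of probabilities, weight exceeds 52): (a) 53 (respondent's 6 disregarded) > 52 — meets.
  Stage 1 carried; the burden shifts to the respondent.
Stage 2 (respondent, the balance of probabilities, weight exceeds 52): (b) 38 ≤ 52 — fails.
  Stage 2 not carried; the respondent fails its burden.
So the claimant prevails.

claimant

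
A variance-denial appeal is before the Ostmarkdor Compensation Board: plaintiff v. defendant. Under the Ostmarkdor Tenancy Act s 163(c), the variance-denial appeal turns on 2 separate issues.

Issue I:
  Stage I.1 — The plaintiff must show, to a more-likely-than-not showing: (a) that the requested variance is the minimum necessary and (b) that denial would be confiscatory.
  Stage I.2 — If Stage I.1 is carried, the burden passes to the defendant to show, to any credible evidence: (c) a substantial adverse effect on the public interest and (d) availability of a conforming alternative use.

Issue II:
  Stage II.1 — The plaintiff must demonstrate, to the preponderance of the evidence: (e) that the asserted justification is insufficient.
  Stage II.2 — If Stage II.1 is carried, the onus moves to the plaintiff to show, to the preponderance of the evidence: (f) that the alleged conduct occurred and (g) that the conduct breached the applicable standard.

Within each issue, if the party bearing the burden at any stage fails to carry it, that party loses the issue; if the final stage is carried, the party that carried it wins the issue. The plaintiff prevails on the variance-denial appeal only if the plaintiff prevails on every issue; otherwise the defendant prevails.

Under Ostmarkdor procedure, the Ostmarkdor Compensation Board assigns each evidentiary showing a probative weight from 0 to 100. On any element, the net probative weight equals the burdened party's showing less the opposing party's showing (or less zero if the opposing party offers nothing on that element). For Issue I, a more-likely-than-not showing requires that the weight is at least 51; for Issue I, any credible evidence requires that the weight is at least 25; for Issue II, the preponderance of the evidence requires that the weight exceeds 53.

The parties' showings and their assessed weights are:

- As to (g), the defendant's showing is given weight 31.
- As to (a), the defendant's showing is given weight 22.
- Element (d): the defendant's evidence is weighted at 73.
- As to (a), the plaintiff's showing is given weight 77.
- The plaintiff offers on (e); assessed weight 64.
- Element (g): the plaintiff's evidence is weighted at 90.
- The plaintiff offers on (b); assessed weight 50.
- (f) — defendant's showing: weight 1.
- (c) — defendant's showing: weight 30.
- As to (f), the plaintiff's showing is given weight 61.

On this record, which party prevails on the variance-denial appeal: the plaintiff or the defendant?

defendant

— Issue I —
At Stage I.1 the plaintiff must meet a more-likely-than-not showing (weight is at least 51): on (a) the weight is 77 less the opposing 22 gives net 55, which does reach 51, so (a) meets the standard; on (b) the weight is 50, < 51, so (b) does not meet the standard.
  Not every element is met, so the plaintiff fails to carry Stage I.1.
The analysis ends at Stage I.1; the defendant prevails on this issue.
— Issue II —
At Stage II.1 the plaintiff must meet the preponderance of the evidence (weight exceeds 53): on (e) the weight is 64, > 53, so (e) meets the standard.
  Stage II.1 is satisfied; the plaintiff continues to bear the burden.
At Stage II.2 the plaintiff must meet the preponderance of the evidence (weight exceeds 53): on (f) the weight is 61 less the opposing 1 gives net 60, > 53, so (f) meets the standard; on (g) the weight is 90 less the opposing 31 gives net 59, > 53, so (g) meets the standard.
  The plaintiff carries the last stage.
With every stage satisfied, the plaintiff prevails on this issue.
Per-issue: Issue I → defendant; Issue II → plaintiff. The plaintiff must prevail on every issue; overall, the defendant prevails.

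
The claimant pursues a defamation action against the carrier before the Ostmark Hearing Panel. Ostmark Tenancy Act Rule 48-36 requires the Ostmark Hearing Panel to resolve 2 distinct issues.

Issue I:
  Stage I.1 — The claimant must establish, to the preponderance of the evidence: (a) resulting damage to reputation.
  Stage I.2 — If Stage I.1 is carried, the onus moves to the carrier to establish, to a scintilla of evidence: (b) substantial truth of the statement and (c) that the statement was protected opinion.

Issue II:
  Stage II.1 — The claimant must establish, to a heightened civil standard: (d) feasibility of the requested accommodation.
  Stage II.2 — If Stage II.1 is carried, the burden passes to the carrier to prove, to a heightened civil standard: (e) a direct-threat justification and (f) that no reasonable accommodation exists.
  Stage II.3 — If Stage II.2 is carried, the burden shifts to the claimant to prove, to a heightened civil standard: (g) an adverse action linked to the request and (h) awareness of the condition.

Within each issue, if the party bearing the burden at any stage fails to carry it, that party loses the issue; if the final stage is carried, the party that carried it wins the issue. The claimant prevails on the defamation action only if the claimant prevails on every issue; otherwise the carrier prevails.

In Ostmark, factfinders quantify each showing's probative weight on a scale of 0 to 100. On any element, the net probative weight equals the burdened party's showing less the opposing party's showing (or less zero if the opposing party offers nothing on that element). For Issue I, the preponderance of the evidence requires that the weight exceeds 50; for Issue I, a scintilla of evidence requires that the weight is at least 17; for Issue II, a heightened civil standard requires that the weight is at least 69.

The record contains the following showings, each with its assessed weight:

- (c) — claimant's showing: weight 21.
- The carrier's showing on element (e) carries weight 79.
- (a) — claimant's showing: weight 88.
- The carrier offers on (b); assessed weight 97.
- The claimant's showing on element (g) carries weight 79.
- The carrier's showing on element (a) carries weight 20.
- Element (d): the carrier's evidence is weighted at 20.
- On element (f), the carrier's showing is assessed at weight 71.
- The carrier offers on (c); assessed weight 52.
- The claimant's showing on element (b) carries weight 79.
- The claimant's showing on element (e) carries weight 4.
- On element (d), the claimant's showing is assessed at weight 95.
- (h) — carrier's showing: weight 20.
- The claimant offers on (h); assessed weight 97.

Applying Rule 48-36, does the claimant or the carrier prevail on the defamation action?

— Issue I —
At Stage I.1 the claimant must meet the preponderance of the evidence (weight exceeds 50): on (a) the weight is 88 less the opposing 20 gives net 68, > 50, so (a) meets the standard.
  Stage I.1 carried; the burden shifts to the carrier.
At Stage I.2 the carrier must meet a scintilla of evidence (weight is at least 17): on (b) the weight is 97 less the opposing 79 gives net 18, ≥ 17, so (b) meets the standard; on (c) the weight is 52 less the opposing 21 gives net 31, which does reach 17, so (c) meets the standard.
  All elements met at the final stage.
Every stage carried; the carrier prevails on this issue.
— Issue II —
Stage II.1 (claimant, a heightened civil standard, weight is at least 69): (d) net 95−20=75 ≥ 69 — meets.
  All elements met. The burden passes to the carrier.
Stage II.2 (carrier, a heightened civil standard, weight is at least 69): (e) net 79−4=75 ≥ 69 — meets; (f) 71 ≥ 69 — meets.
  All elements met. The burden passes to the claimant.
Stage II.3 (claimant, a heightened civil standard, weight is at least 69): (g) 79 ≥ 69 — meets; (h) net 97−20=77 ≥ 69 — meets.
  All elements met at the final stage.
All stages carried — the claimant prevails on this issue.
Per-issue: Issue I → carrier; Issue II → claimant. The claimant must prevail on every issue; overall, the carrier prevails.

carrier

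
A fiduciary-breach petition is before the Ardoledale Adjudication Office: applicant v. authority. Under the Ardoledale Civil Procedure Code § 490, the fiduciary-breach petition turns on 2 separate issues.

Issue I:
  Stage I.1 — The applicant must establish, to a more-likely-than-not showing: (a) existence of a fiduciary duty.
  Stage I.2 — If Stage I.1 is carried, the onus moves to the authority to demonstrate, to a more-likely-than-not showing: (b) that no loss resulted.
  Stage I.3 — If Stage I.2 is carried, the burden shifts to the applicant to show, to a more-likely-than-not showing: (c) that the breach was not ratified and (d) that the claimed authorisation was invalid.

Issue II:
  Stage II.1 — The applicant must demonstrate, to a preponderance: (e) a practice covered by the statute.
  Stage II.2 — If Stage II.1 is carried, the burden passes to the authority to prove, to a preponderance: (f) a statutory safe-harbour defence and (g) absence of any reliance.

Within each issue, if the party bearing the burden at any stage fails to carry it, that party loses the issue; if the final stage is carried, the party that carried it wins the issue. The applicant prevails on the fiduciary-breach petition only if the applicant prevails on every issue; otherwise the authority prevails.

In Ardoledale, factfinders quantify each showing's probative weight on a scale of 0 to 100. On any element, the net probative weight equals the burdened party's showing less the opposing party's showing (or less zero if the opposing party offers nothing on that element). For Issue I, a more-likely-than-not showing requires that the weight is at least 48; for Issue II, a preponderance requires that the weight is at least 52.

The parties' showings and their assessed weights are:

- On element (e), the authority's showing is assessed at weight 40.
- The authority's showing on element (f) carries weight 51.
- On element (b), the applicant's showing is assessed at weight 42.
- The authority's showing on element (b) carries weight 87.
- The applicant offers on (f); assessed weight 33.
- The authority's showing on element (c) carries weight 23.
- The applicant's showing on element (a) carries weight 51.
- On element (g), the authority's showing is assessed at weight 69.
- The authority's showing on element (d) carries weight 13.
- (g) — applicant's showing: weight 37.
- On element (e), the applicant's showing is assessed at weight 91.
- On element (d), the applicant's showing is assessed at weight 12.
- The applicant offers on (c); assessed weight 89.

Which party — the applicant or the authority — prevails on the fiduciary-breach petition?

authority

— Issue I —
Stage I.1 — burden on applicant; standard: a more-likely-than-not showing (weight is at least 48).
    (a): 51 ≥ 48 [met]
  The applicant carries Stage I.1; the authority now bears the burden.
Stage I.2 — burden on authority; standard: a more-likely-than-not showing (weight is at least 48).
    (b): 87 − 42 = 45 < 48 [not met]
  The authority does not carry Stage I.2.
So the applicant prevails on this issue.
— Issue II —
Stage II.1 — burden on applicant; standard: a preponderance (weight is at least 52).
    (e): 91 − 40 = 51 < 52 [not met]
  Stage II.1 not carried; the applicant fails its burden.
The analysis ends at Stage II.1; the authority prevails on this issue.
Per-issue: Issue I → applicant; Issue II → authority. The applicant must prevail on every issue; overall, the authority prevails.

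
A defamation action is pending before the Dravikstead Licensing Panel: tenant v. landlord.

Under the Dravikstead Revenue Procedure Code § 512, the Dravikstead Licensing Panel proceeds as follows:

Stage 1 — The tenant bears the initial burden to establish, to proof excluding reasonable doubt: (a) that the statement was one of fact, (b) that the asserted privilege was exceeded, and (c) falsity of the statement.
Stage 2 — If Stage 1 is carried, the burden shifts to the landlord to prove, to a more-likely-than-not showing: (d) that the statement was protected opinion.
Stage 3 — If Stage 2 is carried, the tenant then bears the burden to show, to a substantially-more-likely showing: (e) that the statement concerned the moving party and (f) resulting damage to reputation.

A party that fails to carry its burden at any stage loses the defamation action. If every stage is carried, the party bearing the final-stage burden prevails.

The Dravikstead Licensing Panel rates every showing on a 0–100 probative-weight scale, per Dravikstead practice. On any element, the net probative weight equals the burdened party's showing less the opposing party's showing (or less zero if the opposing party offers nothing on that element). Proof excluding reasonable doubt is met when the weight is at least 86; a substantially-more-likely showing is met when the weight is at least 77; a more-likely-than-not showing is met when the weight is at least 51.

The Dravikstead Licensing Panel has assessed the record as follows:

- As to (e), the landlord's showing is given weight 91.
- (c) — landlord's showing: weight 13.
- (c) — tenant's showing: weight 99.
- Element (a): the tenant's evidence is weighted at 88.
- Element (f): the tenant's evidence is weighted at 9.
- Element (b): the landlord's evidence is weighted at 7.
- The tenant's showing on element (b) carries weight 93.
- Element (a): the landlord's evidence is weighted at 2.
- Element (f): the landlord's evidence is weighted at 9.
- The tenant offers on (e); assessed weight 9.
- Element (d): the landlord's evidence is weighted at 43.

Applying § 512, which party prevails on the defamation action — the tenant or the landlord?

Stage 1 — burden on tenant; standard: proof excluding reasonable doubt (weight is at least 86).
    (a): 88 − 2 = 86 ≥ 86 [met]
    (b): 93 − 7 = 86 ≥ 86 [met]
    (c): 99 − 13 = 86 ≥ 86 [met]
  All elements met. The burden passes to the landlord.
Stage 2 — burden on landlord; standard: a more-likely-than-not showing (weight is at least 51).
    (d): 43 < 51 [not met]
  Stage 2 not carried; the landlord fails its burden.
So the tenant prevails.

tenant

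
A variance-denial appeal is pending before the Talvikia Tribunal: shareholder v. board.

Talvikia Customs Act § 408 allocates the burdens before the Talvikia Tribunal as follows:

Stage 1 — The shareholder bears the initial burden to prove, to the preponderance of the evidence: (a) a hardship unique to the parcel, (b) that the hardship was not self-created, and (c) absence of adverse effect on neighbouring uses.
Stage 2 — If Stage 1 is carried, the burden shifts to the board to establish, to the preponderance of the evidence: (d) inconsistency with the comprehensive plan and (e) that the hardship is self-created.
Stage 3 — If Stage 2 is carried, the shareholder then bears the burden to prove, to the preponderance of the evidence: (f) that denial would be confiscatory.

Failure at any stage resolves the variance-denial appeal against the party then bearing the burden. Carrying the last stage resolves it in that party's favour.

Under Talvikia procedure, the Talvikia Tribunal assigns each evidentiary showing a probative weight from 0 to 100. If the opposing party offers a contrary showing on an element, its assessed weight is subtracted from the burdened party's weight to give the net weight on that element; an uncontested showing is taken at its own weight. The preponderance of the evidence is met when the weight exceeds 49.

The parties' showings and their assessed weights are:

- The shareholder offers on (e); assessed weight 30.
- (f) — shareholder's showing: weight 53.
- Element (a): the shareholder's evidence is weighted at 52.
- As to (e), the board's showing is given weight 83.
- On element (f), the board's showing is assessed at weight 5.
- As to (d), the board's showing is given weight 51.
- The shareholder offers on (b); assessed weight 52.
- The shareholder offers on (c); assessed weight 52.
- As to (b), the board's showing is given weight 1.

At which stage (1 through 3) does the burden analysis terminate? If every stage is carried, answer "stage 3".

stage 3

Stage 1 — burden on shareholder; standard: the preponderance of the evidence (weight exceeds 49).
    (a): 52 > 49 [met]
    (b): 52 − 1 = 51 > 49 [met]
    (c): 52 > 49 [met]
  Stage 1 carried; the burden shifts to the board.
Stage 2 — burden on board; standard: the preponderance of the evidence (weight exceeds 49).
    (d): 51 > 49 [met]
    (e): 83 − 30 = 53 > 49 [met]
  The board carries Stage 2; the shareholder now bears the burden.
Stage 3 — burden on shareholder; standard: the preponderance of the evidence (weight exceeds 49).
    (f): 53 − 5 = 48 ≤ 49 [not met]
  Not every element is met, so the shareholder fails to carry Stage 3.
So the board prevails.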